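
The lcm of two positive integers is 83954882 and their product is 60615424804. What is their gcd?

722

gcd·lcm = product, so gcd = 60615424804/83954882 = 722.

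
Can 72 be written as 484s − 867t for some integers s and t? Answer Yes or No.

Yes

By Bézout, 484s − 867t = 72 has integer solutions iff gcd(484, 867) | 72.
Euclid: 867 = 1·484 + 383; 484 = 1·383 + 101; 383 = 3·101 + 80; 101 = 1·80 + 21; 80 = 3·21 + 17; 21 = 1·17 + 4; 17 = 4·4 + 1; 4 = 4·1 + 0. gcd = 1; 72 mod 1 = 0. Yes.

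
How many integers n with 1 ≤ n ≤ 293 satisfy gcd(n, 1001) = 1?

212

1001 = 7·11·13. Inclusion–exclusion on these primes:
293 − ⌊293/7⌋ − ⌊293/11⌋ − ⌊293/13⌋ + ⌊293/77⌋ + ⌊293/91⌋ + ⌊293/143⌋ − ⌊293/1001⌋ = 212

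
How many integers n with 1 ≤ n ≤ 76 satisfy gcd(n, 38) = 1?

36

38 = 2·19. Inclusion–exclusion on these primes:
76 − ⌊76/2⌋ − ⌊76/19⌋ + ⌊76/38⌋ = 36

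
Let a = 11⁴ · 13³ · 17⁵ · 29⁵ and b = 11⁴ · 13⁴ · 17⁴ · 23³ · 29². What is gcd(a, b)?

min exponent per shared prime: 11⁴ · 13³ · 17⁴ · 29² = 2259396641527597

2259396641527597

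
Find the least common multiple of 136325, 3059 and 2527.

59574025

lcm(136325, 3059) = 136325·3059/gcd = 417018175/133 = 3135475
lcm(3135475, 2527) = 3135475·2527/gcd = 7923345325/133 = 59574025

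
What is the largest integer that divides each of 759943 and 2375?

19

759943 = 19 · 23 · 37 · 47
2375 = 5³ · 19
Common: 19 = 19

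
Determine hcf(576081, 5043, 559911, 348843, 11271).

3

gcd(576081, 5043): 576081 = 114·5043 + 1179; 5043 = 4·1179 + 327; 1179 = 3·327 + 198; 327 = 1·198 + 129; 198 = 1·129 + 69; 129 = 1·69 + 60; 69 = 1·60 + 9; 60 = 6·9 + 6; 9 = 1·6 + 3; 6 = 2·3 + 0 → 3
gcd(3, 559911): 559911 = 186637·3 + 0 → 3
gcd(3, 348843): 348843 = 116281·3 + 0 → 3
gcd(3, 11271): 11271 = 3757·3 + 0 → 3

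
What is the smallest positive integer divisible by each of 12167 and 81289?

12167 = 23³; 81289 = 13³ · 37
max exponents: 13³ · 23³ · 37 = 989043263

989043263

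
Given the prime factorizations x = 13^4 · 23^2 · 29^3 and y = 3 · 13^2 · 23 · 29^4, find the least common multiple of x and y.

max exponent per prime: 3 · 13^4 · 23^2 · 29^4 = 32058435741267

32058435741267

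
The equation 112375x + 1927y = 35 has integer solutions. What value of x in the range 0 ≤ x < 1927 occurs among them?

288

Reduce mod 1927: 112375x ≡ 35 (mod 1927). With g = gcd(112375, 1927) = 1 dividing 35, divide through: 112375x ≡ 35 (mod 1927).
Since gcd(112375, 1927) = 1, x ≡ 35·(112375)⁻¹ ≡ 288 (mod 1927). Smallest non-negative: 288.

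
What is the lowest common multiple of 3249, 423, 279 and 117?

3249 = 3² · 19²; 423 = 3² · 47; 279 = 3² · 31; 117 = 3² · 13
lcm takes max exponent of each prime: 3² · 13 · 19² · 31 · 47 = 61539309

61539309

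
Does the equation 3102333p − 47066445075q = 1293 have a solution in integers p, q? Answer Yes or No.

No

By Bézout, 3102333p − 47066445075q = 1293 has integer solutions iff gcd(3102333, 47066445075) | 1293.
Euclid: 47066445075 = 15171·3102333 + 951132; 3102333 = 3·951132 + 248937; 951132 = 3·248937 + 204321; 248937 = 1·204321 + 44616; 204321 = 4·44616 + 25857; 44616 = 1·25857 + 18759; 25857 = 1·18759 + 7098; 18759 = 2·7098 + 4563; 7098 = 1·4563 + 2535; 4563 = 1·2535 + 2028; 2535 = 1·2028 + 507; 2028 = 4·507 + 0. gcd = 507; 1293 mod 507 = 279. No.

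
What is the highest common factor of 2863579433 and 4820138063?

Euclid: 4820138063 = 1·2863579433 + 1956558630; 2863579433 = 1·1956558630 + 907020803; 1956558630 = 2·907020803 + 142517024; 907020803 = 6·142517024 + 51918659; 142517024 = 2·51918659 + 38679706; 51918659 = 1·38679706 + 13238953; 38679706 = 2·13238953 + 12201800; 13238953 = 1·12201800 + 1037153; 12201800 = 11·1037153 + 793117; 1037153 = 1·793117 + 244036; 793117 = 3·244036 + 61009; 244036 = 4·61009 + 0. Last nonzero remainder: 61009.

61009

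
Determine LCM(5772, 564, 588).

lcm(5772, 564) = 5772·564/gcd = 3255408/12 = 271284
lcm(271284, 588) = 271284·588/gcd = 159514992/12 = 13292916

13292916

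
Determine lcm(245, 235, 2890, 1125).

1497525750

lcm(245, 235) = 245·235/gcd = 57575/5 = 11515
lcm(11515, 2890) = 11515·2890/gcd = 33278350/5 = 6655670
lcm(6655670, 1125) = 6655670·1125/gcd = 7487628750/5 = 1497525750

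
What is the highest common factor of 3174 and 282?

6

Euclid: 3174 = 11·282 + 72; 282 = 3·72 + 66; 72 = 1·66 + 6; 66 = 11·6 + 0. Last nonzero remainder: 6.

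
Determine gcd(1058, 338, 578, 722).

2

1058 = 2 · 23²; 338 = 2 · 13²; 578 = 2 · 17²; 722 = 2 · 19²
gcd takes min exponent of each prime: 2 = 2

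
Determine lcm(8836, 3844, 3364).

8836 = 2² · 47²; 3844 = 2² · 31²; 3364 = 2² · 29²
lcm takes max exponent of each prime: 2² · 29² · 31² · 47² = 7141264036

7141264036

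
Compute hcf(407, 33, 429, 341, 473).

gcd(407, 33): 407 = 12·33 + 11; 33 = 3·11 + 0 → 11
gcd(11, 429): 429 = 39·11 + 0 → 11
gcd(11, 341): 341 = 31·11 + 0 → 11
gcd(11, 473): 473 = 43·11 + 0 → 11

11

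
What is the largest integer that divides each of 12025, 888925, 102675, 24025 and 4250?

25

gcd(12025, 888925): 888925 = 73·12025 + 11100; 12025 = 1·11100 + 925; 11100 = 12·925 + 0 → 925
gcd(925, 102675): 102675 = 111·925 + 0 → 925
gcd(925, 24025): 24025 = 25·925 + 900; 925 = 1·900 + 25; 900 = 36·25 + 0 → 25
gcd(25, 4250): 4250 = 170·25 + 0 → 25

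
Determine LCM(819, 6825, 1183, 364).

819 = 3² · 7 · 13; 6825 = 3 · 5² · 7 · 13; 1183 = 7 · 13²; 364 = 2² · 7 · 13
lcm takes max exponent of each prime: 2² · 3² · 5² · 7 · 13² = 1064700

1064700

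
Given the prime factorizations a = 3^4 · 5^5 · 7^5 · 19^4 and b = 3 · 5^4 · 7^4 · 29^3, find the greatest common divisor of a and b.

4501875

min exponent per shared prime: 3 · 5^4 · 7^4 = 4501875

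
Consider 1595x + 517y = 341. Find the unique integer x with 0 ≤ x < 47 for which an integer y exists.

43

Euclid: 1595 = 3·517 + 44; 517 = 11·44 + 33; 44 = 1·33 + 11; 33 = 3·11 + 0 → gcd = 11; 341 = 11·31.
Back-substitution yields 1595·(12) + 517·(-37) = 11, so one solution is x = 12·31 = 372, y = -37·31 = -1147.
Solutions in x differ by 517/11 = 47; the one in [0, 47) is 372 mod 47 = 43.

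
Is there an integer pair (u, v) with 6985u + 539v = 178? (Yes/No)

gcd(6985, 539): 6985 = 12·539 + 517; 539 = 1·517 + 22; 517 = 23·22 + 11; 22 = 2·11 + 0 → 11
11 does not divide 178, so a solution does not exist.

No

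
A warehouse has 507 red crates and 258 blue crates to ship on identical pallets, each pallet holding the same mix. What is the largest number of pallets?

507 = 3 · 13²
258 = 2 · 3 · 43
Common: 3 = 3

3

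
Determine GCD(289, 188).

1

Euclid: 289 = 1·188 + 101; 188 = 1·101 + 87; 101 = 1·87 + 14; 87 = 6·14 + 3; 14 = 4·3 + 2; 3 = 1·2 + 1; 2 = 2·1 + 0. Last nonzero remainder: 1.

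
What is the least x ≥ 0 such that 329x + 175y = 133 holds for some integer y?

2

Euclid: 329 = 1·175 + 154; 175 = 1·154 + 21; 154 = 7·21 + 7; 21 = 3·7 + 0 → gcd = 7; 133 = 7·19.
Back-substitution yields 329·(8) + 175·(-15) = 7, so one solution is x = 8·19 = 152, y = -15·19 = -285.
Solutions in x differ by 175/7 = 25; the one in [0, 25) is 152 mod 25 = 2.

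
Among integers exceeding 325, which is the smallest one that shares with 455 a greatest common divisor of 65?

390

455 = 65·7. Any m with gcd(m, 455) = 65 is a multiple of 65, say 65s, with s coprime to 7.
Need s > 325/65, so s ≥ 6. First s ≥ 6 with gcd(s, 7) = 1 is s = 6. Thus m = 65·6 = 390.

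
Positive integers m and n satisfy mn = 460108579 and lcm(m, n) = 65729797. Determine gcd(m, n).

7

gcd·lcm = product, so gcd = 460108579/65729797 = 7.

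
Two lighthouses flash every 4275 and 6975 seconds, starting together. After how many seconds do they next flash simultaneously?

gcd first: 6975 = 1·4275 + 2700; 4275 = 1·2700 + 1575; 2700 = 1·1575 + 1125; 1575 = 1·1125 + 450; 1125 = 2·450 + 225; 450 = 2·225 + 0 → gcd = 225
lcm = 4275·6975/gcd = 29818125/225 = 132525

132525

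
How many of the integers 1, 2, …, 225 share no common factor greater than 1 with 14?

14 = 2·7. Inclusion–exclusion on these primes:
225 − ⌊225/2⌋ − ⌊225/7⌋ + ⌊225/14⌋ = 97

97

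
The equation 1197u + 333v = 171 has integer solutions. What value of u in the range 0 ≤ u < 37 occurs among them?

16

Reduce mod 333: 1197u ≡ 171 (mod 333). With g = gcd(1197, 333) = 9 dividing 171, divide through: 133u ≡ 19 (mod 37).
Since gcd(133, 37) = 1, u ≡ 19·(133)⁻¹ ≡ 16 (mod 37). Smallest non-negative: 16.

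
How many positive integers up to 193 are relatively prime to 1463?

1463 = 7·11·19. Inclusion–exclusion on these primes:
193 − ⌊193/7⌋ − ⌊193/11⌋ − ⌊193/19⌋ + ⌊193/77⌋ + ⌊193/133⌋ + ⌊193/209⌋ − ⌊193/1463⌋ = 142

142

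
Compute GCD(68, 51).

Euclid: 68 = 1·51 + 17; 51 = 3·17 + 0. Last nonzero remainder: 17.

17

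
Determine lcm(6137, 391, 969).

lcm(6137, 391) = 6137·391/gcd = 2399567/17 = 141151
lcm(141151, 969) = 141151·969/gcd = 136775319/323 = 423453

423453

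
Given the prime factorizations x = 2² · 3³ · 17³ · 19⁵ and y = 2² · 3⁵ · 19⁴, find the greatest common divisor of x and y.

14074668

min exponent per shared prime: 2² · 3³ · 19⁴ = 14074668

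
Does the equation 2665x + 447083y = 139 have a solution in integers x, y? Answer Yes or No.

No

By Bézout, 2665x + 447083y = 139 has integer solutions iff gcd(2665, 447083) | 139.
Euclid: 447083 = 167·2665 + 2028; 2665 = 1·2028 + 637; 2028 = 3·637 + 117; 637 = 5·117 + 52; 117 = 2·52 + 13; 52 = 4·13 + 0. gcd = 13; 139 mod 13 = 9. No.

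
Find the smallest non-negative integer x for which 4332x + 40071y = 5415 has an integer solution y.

29

gcd(4332, 40071) = 1083 (Euclid: 40071 = 9·4332 + 1083; 4332 = 4·1083 + 0), and 1083 | 5415.
Extended Euclid: 4332·(-9) + 40071·(1) = 1083. Scale by 5: x₀ = -45.
General solution x = x₀ + 37t; reducing mod 37 gives x = 29 (and y = -3).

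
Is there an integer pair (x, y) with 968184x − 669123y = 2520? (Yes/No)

gcd(968184, 669123): 968184 = 1·669123 + 299061; 669123 = 2·299061 + 71001; 299061 = 4·71001 + 15057; 71001 = 4·15057 + 10773; 15057 = 1·10773 + 4284; 10773 = 2·4284 + 2205; 4284 = 1·2205 + 2079; 2205 = 1·2079 + 126; 2079 = 16·126 + 63; 126 = 2·63 + 0 → 63
63 divides 2520, so a solution exists.

Yes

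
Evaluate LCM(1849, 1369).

1849 = 43²; 1369 = 37²
max exponents: 37² · 43² = 2531281

2531281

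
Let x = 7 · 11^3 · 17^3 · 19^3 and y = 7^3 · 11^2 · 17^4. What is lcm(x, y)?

261534305781287

max exponent per prime: 7^3 · 11^3 · 17^4 · 19^3 = 261534305781287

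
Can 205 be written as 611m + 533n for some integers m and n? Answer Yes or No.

No

gcd(611, 533): 611 = 1·533 + 78; 533 = 6·78 + 65; 78 = 1·65 + 13; 65 = 5·13 + 0 → 13
13 does not divide 205, so a solution does not exist.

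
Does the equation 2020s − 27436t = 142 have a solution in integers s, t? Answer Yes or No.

No

By Bézout, 2020s − 27436t = 142 has integer solutions iff gcd(2020, 27436) | 142.
Euclid: 27436 = 13·2020 + 1176; 2020 = 1·1176 + 844; 1176 = 1·844 + 332; 844 = 2·332 + 180; 332 = 1·180 + 152; 180 = 1·152 + 28; 152 = 5·28 + 12; 28 = 2·12 + 4; 12 = 3·4 + 0. gcd = 4; 142 mod 4 = 2. No.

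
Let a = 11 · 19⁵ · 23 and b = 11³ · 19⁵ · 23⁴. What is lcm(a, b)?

922268560964729

max exponent per prime: 11³ · 19⁵ · 23⁴ = 922268560964729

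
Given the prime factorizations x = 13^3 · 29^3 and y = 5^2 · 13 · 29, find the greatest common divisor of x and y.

377

min exponent per shared prime: 13 · 29 = 377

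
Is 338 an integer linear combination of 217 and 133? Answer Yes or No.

By Bézout, 217m − 133n = 338 has integer solutions iff gcd(217, 133) | 338.
Euclid: 217 = 1·133 + 84; 133 = 1·84 + 49; 84 = 1·49 + 35; 49 = 1·35 + 14; 35 = 2·14 + 7; 14 = 2·7 + 0. gcd = 7; 338 mod 7 = 2. No.

No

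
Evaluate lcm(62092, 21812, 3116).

17820404

lcm(62092, 21812) = 62092·21812/gcd = 1354350704/76 = 17820404
lcm(17820404, 3116) = 17820404·3116/gcd = 55528378864/3116 = 17820404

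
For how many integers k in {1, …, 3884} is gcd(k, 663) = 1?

Prime factors of 663: 3, 13, 17. Count integers ≤ 3884 divisible by none of them.
By inclusion–exclusion: 3884 − ⌊3884/3⌋ − ⌊3884/13⌋ − ⌊3884/17⌋ + ⌊3884/39⌋ + ⌊3884/51⌋ + ⌊3884/221⌋ − ⌊3884/663⌋ = 2251.

2251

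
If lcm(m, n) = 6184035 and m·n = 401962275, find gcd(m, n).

gcd·lcm = product, so gcd = 401962275/6184035 = 65.

65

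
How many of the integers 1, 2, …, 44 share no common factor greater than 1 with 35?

35 = 5·7. Inclusion–exclusion on these primes:
44 − ⌊44/5⌋ − ⌊44/7⌋ + ⌊44/35⌋ = 31

31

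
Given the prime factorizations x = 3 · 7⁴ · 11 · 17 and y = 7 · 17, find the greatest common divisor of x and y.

119

min exponent per shared prime: 7 · 17 = 119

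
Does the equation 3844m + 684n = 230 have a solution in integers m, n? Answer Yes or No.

No

By Bézout, 3844m + 684n = 230 has integer solutions iff gcd(3844, 684) | 230.
Euclid: 3844 = 5·684 + 424; 684 = 1·424 + 260; 424 = 1·260 + 164; 260 = 1·164 + 96; 164 = 1·96 + 68; 96 = 1·68 + 28; 68 = 2·28 + 12; 28 = 2·12 + 4; 12 = 3·4 + 0. gcd = 4; 230 mod 4 = 2. No.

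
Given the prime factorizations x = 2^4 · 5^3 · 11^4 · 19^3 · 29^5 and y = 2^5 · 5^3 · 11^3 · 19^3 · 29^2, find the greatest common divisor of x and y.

min exponent per shared prime: 2^4 · 5^3 · 11^3 · 19^3 · 29^2 = 15355531378000

15355531378000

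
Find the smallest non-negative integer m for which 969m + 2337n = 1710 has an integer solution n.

9

Reduce mod 2337: 969m ≡ 1710 (mod 2337). With g = gcd(969, 2337) = 57 dividing 1710, divide through: 17m ≡ 30 (mod 41).
Since gcd(17, 41) = 1, m ≡ 30·(17)⁻¹ ≡ 9 (mod 41). Smallest non-negative: 9.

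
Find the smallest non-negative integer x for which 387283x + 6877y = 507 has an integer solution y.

gcd(387283, 6877) = 13 (Euclid: 387283 = 56·6877 + 2171; 6877 = 3·2171 + 364; 2171 = 5·364 + 351; 364 = 1·351 + 13; 351 = 27·13 + 0), and 13 | 507.
Extended Euclid: 387283·(-19) + 6877·(1070) = 13. Scale by 39: x₀ = -741.
General solution x = x₀ + 529t; reducing mod 529 gives x = 317 (and y = -17852).

317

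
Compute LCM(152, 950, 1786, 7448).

152 = 2³ · 19; 950 = 2 · 5² · 19; 1786 = 2 · 19 · 47; 7448 = 2³ · 7² · 19
lcm takes max exponent of each prime: 2³ · 5² · 7² · 19 · 47 = 8751400

8751400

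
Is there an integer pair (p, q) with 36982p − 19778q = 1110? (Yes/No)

No

By Bézout, 36982p − 19778q = 1110 has integer solutions iff gcd(36982, 19778) | 1110.
Euclid: 36982 = 1·19778 + 17204; 19778 = 1·17204 + 2574; 17204 = 6·2574 + 1760; 2574 = 1·1760 + 814; 1760 = 2·814 + 132; 814 = 6·132 + 22; 132 = 6·22 + 0. gcd = 22; 1110 mod 22 = 10. No.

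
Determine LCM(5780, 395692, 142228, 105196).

108828514134340

5780 = 2² · 5 · 17²; 395692 = 2² · 11 · 17 · 23²; 142228 = 2² · 31² · 37; 105196 = 2² · 7 · 13 · 17²
lcm takes max exponent of each prime: 2² · 5 · 7 · 11 · 13 · 17² · 23² · 31² · 37 = 108828514134340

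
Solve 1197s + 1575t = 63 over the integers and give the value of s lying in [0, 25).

4

Euclid: 1575 = 1·1197 + 378; 1197 = 3·378 + 63; 378 = 6·63 + 0 → gcd = 63; 63 = 63·1.
Back-substitution yields 1197·(4) + 1575·(-3) = 63, so one solution is s = 4·1 = 4, t = -3·1 = -3.
Solutions in s differ by 1575/63 = 25; the one in [0, 25) is 4 mod 25 = 4.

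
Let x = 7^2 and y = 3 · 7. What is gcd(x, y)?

7

min exponent per shared prime: 7 = 7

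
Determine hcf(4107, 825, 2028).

3

4107 = 3 · 37²; 825 = 3 · 5² · 11; 2028 = 2² · 3 · 13²
gcd takes min exponent of each prime: 3 = 3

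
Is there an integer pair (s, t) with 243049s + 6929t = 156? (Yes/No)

Yes

By Bézout, 243049s + 6929t = 156 has integer solutions iff gcd(243049, 6929) | 156.
Euclid: 243049 = 35·6929 + 534; 6929 = 12·534 + 521; 534 = 1·521 + 13; 521 = 40·13 + 1; 13 = 13·1 + 0. gcd = 1; 156 mod 1 = 0. Yes.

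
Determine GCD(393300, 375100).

393300 = 2² · 3² · 5² · 19 · 23
375100 = 2² · 5² · 11² · 31
Common: 2² · 5² = 100

100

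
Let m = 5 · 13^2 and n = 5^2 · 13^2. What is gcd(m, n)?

845

min exponent per shared prime: 5 · 13^2 = 845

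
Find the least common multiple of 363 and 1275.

363 = 3 · 11²; 1275 = 3 · 5² · 17
max exponents: 3 · 5² · 11² · 17 = 154275

154275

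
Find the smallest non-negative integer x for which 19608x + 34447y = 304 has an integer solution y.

Reduce mod 34447: 19608x ≡ 304 (mod 34447). With g = gcd(19608, 34447) = 19 dividing 304, divide through: 1032x ≡ 16 (mod 1813).
Since gcd(1032, 1813) = 1, x ≡ 16·(1032)⁻¹ ≡ 773 (mod 1813). Smallest non-negative: 773.

773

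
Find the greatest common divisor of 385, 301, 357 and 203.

385 = 5 · 7 · 11; 301 = 7 · 43; 357 = 3 · 7 · 17; 203 = 7 · 29
gcd takes min exponent of each prime: 7 = 7

7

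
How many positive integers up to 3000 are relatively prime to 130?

1108

130 = 2·5·13. Inclusion–exclusion on these primes:
3000 − ⌊3000/2⌋ − ⌊3000/5⌋ − ⌊3000/13⌋ + ⌊3000/10⌋ + ⌊3000/26⌋ + ⌊3000/65⌋ − ⌊3000/130⌋ = 1108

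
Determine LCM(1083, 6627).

2392347

gcd first: 6627 = 6·1083 + 129; 1083 = 8·129 + 51; 129 = 2·51 + 27; 51 = 1·27 + 24; 27 = 1·24 + 3; 24 = 8·3 + 0 → gcd = 3
lcm = 1083·6627/gcd = 7177041/3 = 2392347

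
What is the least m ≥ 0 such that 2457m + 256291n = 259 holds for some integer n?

35570

Reduce mod 256291: 2457m ≡ 259 (mod 256291). With g = gcd(2457, 256291) = 7 dividing 259, divide through: 351m ≡ 37 (mod 36613).
Since gcd(351, 36613) = 1, m ≡ 37·(351)⁻¹ ≡ 35570 (mod 36613). Smallest non-negative: 35570.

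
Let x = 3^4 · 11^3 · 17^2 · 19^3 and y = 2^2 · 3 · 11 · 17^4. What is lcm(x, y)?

247046982720516

max exponent per prime: 2^2 · 3^4 · 11^3 · 17^4 · 19^3 = 247046982720516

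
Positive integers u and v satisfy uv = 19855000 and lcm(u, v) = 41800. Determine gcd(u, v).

475

From gcd × lcm = uv: gcd = 19855000 / 41800 = 475.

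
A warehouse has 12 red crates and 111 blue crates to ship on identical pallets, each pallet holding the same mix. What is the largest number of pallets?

12 = 2² · 3
111 = 3 · 37
Common: 3 = 3

3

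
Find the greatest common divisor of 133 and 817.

133 = 7 · 19
817 = 19 · 43
Common: 19 = 19

19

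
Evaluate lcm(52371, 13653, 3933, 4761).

52371 = 3² · 11 · 23²; 13653 = 3² · 37 · 41; 3933 = 3² · 19 · 23; 4761 = 3² · 23²
lcm takes max exponent of each prime: 3² · 11 · 19 · 23² · 37 · 41 = 1509489333

1509489333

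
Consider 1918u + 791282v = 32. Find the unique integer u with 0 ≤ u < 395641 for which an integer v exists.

gcd(1918, 791282) = 2 (Euclid: 791282 = 412·1918 + 1066; 1918 = 1·1066 + 852; 1066 = 1·852 + 214; 852 = 3·214 + 210; 214 = 1·210 + 4; 210 = 52·4 + 2; 4 = 2·2 + 0), and 2 | 32.
Extended Euclid: 1918·(195964) + 791282·(-475) = 2. Scale by 16: u₀ = 3135424.
General solution u = u₀ + 395641t; reducing mod 395641 gives u = 365937 (and v = -887).

365937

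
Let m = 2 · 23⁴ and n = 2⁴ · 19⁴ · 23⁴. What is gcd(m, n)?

min exponent per shared prime: 2 · 23⁴ = 559682

559682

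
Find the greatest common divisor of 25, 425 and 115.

5

25 = 5²; 425 = 5² · 17; 115 = 5 · 23
gcd takes min exponent of each prime: 5 = 5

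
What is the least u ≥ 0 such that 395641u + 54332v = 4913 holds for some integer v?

Euclid: 395641 = 7·54332 + 15317; 54332 = 3·15317 + 8381; 15317 = 1·8381 + 6936; 8381 = 1·6936 + 1445; 6936 = 4·1445 + 1156; 1445 = 1·1156 + 289; 1156 = 4·289 + 0 → gcd = 289; 4913 = 289·17.
Back-substitution yields 395641·(-39) + 54332·(284) = 289, so one solution is u = -39·17 = -663, v = 284·17 = 4828.
Solutions in u differ by 54332/289 = 188; the one in [0, 188) is -663 mod 188 = 89.

89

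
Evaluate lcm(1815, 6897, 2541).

1815 = 3 · 5 · 11²; 6897 = 3 · 11² · 19; 2541 = 3 · 7 · 11²
lcm takes max exponent of each prime: 3 · 5 · 7 · 11² · 19 = 241395

241395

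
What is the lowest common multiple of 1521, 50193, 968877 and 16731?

1521 = 3² · 13²; 50193 = 3³ · 11 · 13²; 968877 = 3² · 7² · 13³; 16731 = 3² · 11 · 13²
lcm takes max exponent of each prime: 3³ · 7² · 11 · 13³ = 31972941

31972941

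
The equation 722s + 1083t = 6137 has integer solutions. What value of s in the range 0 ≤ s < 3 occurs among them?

1

Euclid: 1083 = 1·722 + 361; 722 = 2·361 + 0 → gcd = 361; 6137 = 361·17.
Back-substitution yields 722·(-1) + 1083·(1) = 361, so one solution is s = -1·17 = -17, t = 1·17 = 17.
Solutions in s differ by 1083/361 = 3; the one in [0, 3) is -17 mod 3 = 1.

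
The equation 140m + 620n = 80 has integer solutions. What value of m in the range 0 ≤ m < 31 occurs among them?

Euclid: 620 = 4·140 + 60; 140 = 2·60 + 20; 60 = 3·20 + 0 → gcd = 20; 80 = 20·4.
Back-substitution yields 140·(9) + 620·(-2) = 20, so one solution is m = 9·4 = 36, n = -2·4 = -8.
Solutions in m differ by 620/20 = 31; the one in [0, 31) is 36 mod 31 = 5.

5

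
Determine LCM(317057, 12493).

304691777

gcd first: 317057 = 25·12493 + 4732; 12493 = 2·4732 + 3029; 4732 = 1·3029 + 1703; 3029 = 1·1703 + 1326; 1703 = 1·1326 + 377; 1326 = 3·377 + 195; 377 = 1·195 + 182; 195 = 1·182 + 13; 182 = 14·13 + 0 → gcd = 13
lcm = 317057·12493/gcd = 3960993101/13 = 304691777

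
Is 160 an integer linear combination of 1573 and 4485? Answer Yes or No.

No

gcd(1573, 4485): 4485 = 2·1573 + 1339; 1573 = 1·1339 + 234; 1339 = 5·234 + 169; 234 = 1·169 + 65; 169 = 2·65 + 39; 65 = 1·39 + 26; 39 = 1·26 + 13; 26 = 2·13 + 0 → 13
13 does not divide 160, so a solution does not exist.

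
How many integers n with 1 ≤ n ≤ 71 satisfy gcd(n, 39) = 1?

Prime factors of 39: 3, 13. Count integers ≤ 71 divisible by none of them.
By inclusion–exclusion: 71 − ⌊71/3⌋ − ⌊71/13⌋ + ⌊71/39⌋ = 44.

44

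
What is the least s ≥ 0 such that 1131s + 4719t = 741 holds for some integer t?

Euclid: 4719 = 4·1131 + 195; 1131 = 5·195 + 156; 195 = 1·156 + 39; 156 = 4·39 + 0 → gcd = 39; 741 = 39·19.
Back-substitution yields 1131·(-25) + 4719·(6) = 39, so one solution is s = -25·19 = -475, t = 6·19 = 114.
Solutions in s differ by 4719/39 = 121; the one in [0, 121) is -475 mod 121 = 9.

9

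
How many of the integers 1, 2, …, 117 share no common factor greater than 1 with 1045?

1045 = 5·11·19. Inclusion–exclusion on these primes:
117 − ⌊117/5⌋ − ⌊117/11⌋ − ⌊117/19⌋ + ⌊117/55⌋ + ⌊117/95⌋ + ⌊117/209⌋ − ⌊117/1045⌋ = 81

81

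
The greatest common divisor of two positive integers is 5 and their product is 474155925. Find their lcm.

gcd·lcm = product, so lcm = 474155925/5 = 94831185.

94831185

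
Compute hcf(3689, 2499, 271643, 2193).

17

gcd(3689, 2499): 3689 = 1·2499 + 1190; 2499 = 2·1190 + 119; 1190 = 10·119 + 0 → 119
gcd(119, 271643): 271643 = 2282·119 + 85; 119 = 1·85 + 34; 85 = 2·34 + 17; 34 = 2·17 + 0 → 17
gcd(17, 2193): 2193 = 129·17 + 0 → 17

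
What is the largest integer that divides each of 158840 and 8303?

361

158840 = 2³ · 5 · 11 · 19²
8303 = 19² · 23
Common: 19² = 361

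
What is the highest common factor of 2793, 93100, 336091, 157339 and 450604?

931

gcd(2793, 93100): 93100 = 33·2793 + 931; 2793 = 3·931 + 0 → 931
gcd(931, 336091): 336091 = 361·931 + 0 → 931
gcd(931, 157339): 157339 = 169·931 + 0 → 931
gcd(931, 450604): 450604 = 484·931 + 0 → 931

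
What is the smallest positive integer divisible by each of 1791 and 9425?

gcd first: 9425 = 5·1791 + 470; 1791 = 3·470 + 381; 470 = 1·381 + 89; 381 = 4·89 + 25; 89 = 3·25 + 14; 25 = 1·14 + 11; 14 = 1·11 + 3; 11 = 3·3 + 2; 3 = 1·2 + 1; 2 = 2·1 + 0 → gcd = 1
lcm = 1791·9425/gcd = 16880175/1 = 16880175

16880175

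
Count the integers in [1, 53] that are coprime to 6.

Prime factors of 6: 2, 3. Count integers ≤ 53 divisible by none of them.
By inclusion–exclusion: 53 − ⌊53/2⌋ − ⌊53/3⌋ + ⌊53/6⌋ = 18.

18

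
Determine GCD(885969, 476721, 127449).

gcd(885969, 476721): 885969 = 1·476721 + 409248; 476721 = 1·409248 + 67473; 409248 = 6·67473 + 4410; 67473 = 15·4410 + 1323; 4410 = 3·1323 + 441; 1323 = 3·441 + 0 → 441
gcd(441, 127449): 127449 = 289·441 + 0 → 441

441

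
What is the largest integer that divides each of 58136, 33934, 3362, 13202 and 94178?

2

gcd(58136, 33934): 58136 = 1·33934 + 24202; 33934 = 1·24202 + 9732; 24202 = 2·9732 + 4738; 9732 = 2·4738 + 256; 4738 = 18·256 + 130; 256 = 1·130 + 126; 130 = 1·126 + 4; 126 = 31·4 + 2; 4 = 2·2 + 0 → 2
gcd(2, 3362): 3362 = 1681·2 + 0 → 2
gcd(2, 13202): 13202 = 6601·2 + 0 → 2
gcd(2, 94178): 94178 = 47089·2 + 0 → 2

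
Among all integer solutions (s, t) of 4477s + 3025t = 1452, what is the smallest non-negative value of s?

1

Euclid: 4477 = 1·3025 + 1452; 3025 = 2·1452 + 121; 1452 = 12·121 + 0 → gcd = 121; 1452 = 121·12.
Back-substitution yields 4477·(-2) + 3025·(3) = 121, so one solution is s = -2·12 = -24, t = 3·12 = 36.
Solutions in s differ by 3025/121 = 25; the one in [0, 25) is -24 mod 25 = 1.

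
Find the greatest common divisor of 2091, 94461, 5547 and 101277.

2091 = 3 · 17 · 41; 94461 = 3 · 23 · 37²; 5547 = 3 · 43²; 101277 = 3³ · 11² · 31
gcd takes min exponent of each prime: 3 = 3

3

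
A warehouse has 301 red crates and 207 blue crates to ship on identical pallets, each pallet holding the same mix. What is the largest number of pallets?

1

301 = 7 · 43
207 = 3² · 23
Common: 1 = 1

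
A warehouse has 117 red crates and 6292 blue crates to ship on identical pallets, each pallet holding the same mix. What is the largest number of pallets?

117 = 3² · 13
6292 = 2² · 11² · 13
Common: 13 = 13

13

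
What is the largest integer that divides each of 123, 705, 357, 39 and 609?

3

gcd(123, 705): 705 = 5·123 + 90; 123 = 1·90 + 33; 90 = 2·33 + 24; 33 = 1·24 + 9; 24 = 2·9 + 6; 9 = 1·6 + 3; 6 = 2·3 + 0 → 3
gcd(3, 357): 357 = 119·3 + 0 → 3
gcd(3, 39): 39 = 13·3 + 0 → 3
gcd(3, 609): 609 = 203·3 + 0 → 3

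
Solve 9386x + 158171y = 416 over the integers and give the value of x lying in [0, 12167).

Euclid: 158171 = 16·9386 + 7995; 9386 = 1·7995 + 1391; 7995 = 5·1391 + 1040; 1391 = 1·1040 + 351; 1040 = 2·351 + 338; 351 = 1·338 + 13; 338 = 26·13 + 0 → gcd = 13; 416 = 13·32.
Back-substitution yields 9386·(455) + 158171·(-27) = 13, so one solution is x = 455·32 = 14560, y = -27·32 = -864.
Solutions in x differ by 158171/13 = 12167; the one in [0, 12167) is 14560 mod 12167 = 2393.

2393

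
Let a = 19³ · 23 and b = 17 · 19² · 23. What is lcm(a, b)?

2681869

max exponent per prime: 17 · 19³ · 23 = 2681869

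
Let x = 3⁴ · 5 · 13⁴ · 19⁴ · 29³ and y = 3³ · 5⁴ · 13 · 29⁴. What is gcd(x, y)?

42802695

min exponent per shared prime: 3³ · 5 · 13 · 29³ = 42802695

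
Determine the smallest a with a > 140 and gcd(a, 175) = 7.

175 = 7·25. Any a with gcd(a, 175) = 7 is a multiple of 7, say 7s, with s coprime to 25.
Need s > 140/7, so s ≥ 21. First s ≥ 21 with gcd(s, 25) = 1 is s = 21. Thus a = 7·21 = 147.

147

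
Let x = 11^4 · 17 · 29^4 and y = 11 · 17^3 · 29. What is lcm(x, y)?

50875594407473

max exponent per prime: 11^4 · 17^3 · 29^4 = 50875594407473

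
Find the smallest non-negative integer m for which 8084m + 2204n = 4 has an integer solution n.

gcd(8084, 2204) = 4 (Euclid: 8084 = 3·2204 + 1472; 2204 = 1·1472 + 732; 1472 = 2·732 + 8; 732 = 91·8 + 4; 8 = 2·4 + 0), and 4 | 4.
Extended Euclid: 8084·(-274) + 2204·(1005) = 4. Scale by 1: m₀ = -274.
General solution m = m₀ + 551t; reducing mod 551 gives m = 277 (and n = -1016).

277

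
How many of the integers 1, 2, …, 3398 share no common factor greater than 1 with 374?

Prime factors of 374: 2, 11, 17. Count integers ≤ 3398 divisible by none of them.
By inclusion–exclusion: 3398 − ⌊3398/2⌋ − ⌊3398/11⌋ − ⌊3398/17⌋ + ⌊3398/22⌋ + ⌊3398/34⌋ + ⌊3398/187⌋ − ⌊3398/374⌋ = 1454.

1454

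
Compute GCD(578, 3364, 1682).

gcd(578, 3364): 3364 = 5·578 + 474; 578 = 1·474 + 104; 474 = 4·104 + 58; 104 = 1·58 + 46; 58 = 1·46 + 12; 46 = 3·12 + 10; 12 = 1·10 + 2; 10 = 5·2 + 0 → 2
gcd(2, 1682): 1682 = 841·2 + 0 → 2

2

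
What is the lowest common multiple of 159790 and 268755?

452045910

gcd first: 268755 = 1·159790 + 108965; 159790 = 1·108965 + 50825; 108965 = 2·50825 + 7315; 50825 = 6·7315 + 6935; 7315 = 1·6935 + 380; 6935 = 18·380 + 95; 380 = 4·95 + 0 → gcd = 95
lcm = 159790·268755/gcd = 42944361450/95 = 452045910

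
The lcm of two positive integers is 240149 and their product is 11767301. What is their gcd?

From gcd × lcm = ab: gcd = 11767301 / 240149 = 49.

49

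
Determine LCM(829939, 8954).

61415486

gcd first: 829939 = 92·8954 + 6171; 8954 = 1·6171 + 2783; 6171 = 2·2783 + 605; 2783 = 4·605 + 363; 605 = 1·363 + 242; 363 = 1·242 + 121; 242 = 2·121 + 0 → gcd = 121
lcm = 829939·8954/gcd = 7431273806/121 = 61415486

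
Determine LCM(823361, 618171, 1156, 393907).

9601894363908

823361 = 7 · 11 · 17² · 37; 618171 = 3 · 17² · 23 · 31; 1156 = 2² · 17²; 393907 = 17² · 29 · 47
lcm takes max exponent of each prime: 2² · 3 · 7 · 11 · 17² · 23 · 29 · 31 · 37 · 47 = 9601894363908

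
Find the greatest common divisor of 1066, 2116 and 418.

2

gcd(1066, 2116): 2116 = 1·1066 + 1050; 1066 = 1·1050 + 16; 1050 = 65·16 + 10; 16 = 1·10 + 6; 10 = 1·6 + 4; 6 = 1·4 + 2; 4 = 2·2 + 0 → 2
gcd(2, 418): 418 = 209·2 + 0 → 2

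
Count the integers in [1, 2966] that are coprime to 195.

1460

Prime factors of 195: 3, 5, 13. Count integers ≤ 2966 divisible by none of them.
By inclusion–exclusion: 2966 − ⌊2966/3⌋ − ⌊2966/5⌋ − ⌊2966/13⌋ + ⌊2966/15⌋ + ⌊2966/39⌋ + ⌊2966/65⌋ − ⌊2966/195⌋ = 1460.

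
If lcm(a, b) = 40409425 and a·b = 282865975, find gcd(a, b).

gcd·lcm = product, so gcd = 282865975/40409425 = 7.

7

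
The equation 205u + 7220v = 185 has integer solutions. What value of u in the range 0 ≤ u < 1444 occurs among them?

177

Euclid: 7220 = 35·205 + 45; 205 = 4·45 + 25; 45 = 1·25 + 20; 25 = 1·20 + 5; 20 = 4·5 + 0 → gcd = 5; 185 = 5·37.
Back-substitution yields 205·(317) + 7220·(-9) = 5, so one solution is u = 317·37 = 11729, v = -9·37 = -333.
Solutions in u differ by 7220/5 = 1444; the one in [0, 1444) is 11729 mod 1444 = 177.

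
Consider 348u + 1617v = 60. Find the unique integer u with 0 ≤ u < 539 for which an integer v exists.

Euclid: 1617 = 4·348 + 225; 348 = 1·225 + 123; 225 = 1·123 + 102; 123 = 1·102 + 21; 102 = 4·21 + 18; 21 = 1·18 + 3; 18 = 6·3 + 0 → gcd = 3; 60 = 3·20.
Back-substitution yields 348·(79) + 1617·(-17) = 3, so one solution is u = 79·20 = 1580, v = -17·20 = -340.
Solutions in u differ by 1617/3 = 539; the one in [0, 539) is 1580 mod 539 = 502.

502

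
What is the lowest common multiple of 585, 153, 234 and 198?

585 = 3² · 5 · 13; 153 = 3² · 17; 234 = 2 · 3² · 13; 198 = 2 · 3² · 11
lcm takes max exponent of each prime: 2 · 3² · 5 · 11 · 13 · 17 = 218790

218790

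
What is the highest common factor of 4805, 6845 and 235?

gcd(4805, 6845): 6845 = 1·4805 + 2040; 4805 = 2·2040 + 725; 2040 = 2·725 + 590; 725 = 1·590 + 135; 590 = 4·135 + 50; 135 = 2·50 + 35; 50 = 1·35 + 15; 35 = 2·15 + 5; 15 = 3·5 + 0 → 5
gcd(5, 235): 235 = 47·5 + 0 → 5

5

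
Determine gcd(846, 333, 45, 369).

gcd(846, 333): 846 = 2·333 + 180; 333 = 1·180 + 153; 180 = 1·153 + 27; 153 = 5·27 + 18; 27 = 1·18 + 9; 18 = 2·9 + 0 → 9
gcd(9, 45): 45 = 5·9 + 0 → 9
gcd(9, 369): 369 = 41·9 + 0 → 9

9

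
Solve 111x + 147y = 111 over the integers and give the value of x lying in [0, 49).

1

gcd(111, 147) = 3 (Euclid: 147 = 1·111 + 36; 111 = 3·36 + 3; 36 = 12·3 + 0), and 3 | 111.
Extended Euclid: 111·(4) + 147·(-3) = 3. Scale by 37: x₀ = 148.
General solution x = x₀ + 49t; reducing mod 49 gives x = 1 (and y = 0).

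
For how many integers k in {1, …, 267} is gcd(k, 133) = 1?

217

Prime factors of 133: 7, 19. Count integers ≤ 267 divisible by none of them.
By inclusion–exclusion: 267 − ⌊267/7⌋ − ⌊267/19⌋ + ⌊267/133⌋ = 217.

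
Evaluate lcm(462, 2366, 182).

78078

lcm(462, 2366) = 462·2366/gcd = 1093092/14 = 78078
lcm(78078, 182) = 78078·182/gcd = 14210196/182 = 78078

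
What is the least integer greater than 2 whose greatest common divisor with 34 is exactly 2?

4

34 = 2·17. Any a with gcd(a, 34) = 2 is a multiple of 2, say 2s, with s coprime to 17.
Need s > 2/2, so s ≥ 2. First s ≥ 2 with gcd(s, 17) = 1 is s = 2. Thus a = 2·2 = 4.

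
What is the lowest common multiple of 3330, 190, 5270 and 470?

1567134630

lcm(3330, 190) = 3330·190/gcd = 632700/10 = 63270
lcm(63270, 5270) = 63270·5270/gcd = 333432900/10 = 33343290
lcm(33343290, 470) = 33343290·470/gcd = 15671346300/10 = 1567134630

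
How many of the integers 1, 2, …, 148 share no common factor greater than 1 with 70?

Prime factors of 70: 2, 5, 7. Count integers ≤ 148 divisible by none of them.
By inclusion–exclusion: 148 − ⌊148/2⌋ − ⌊148/5⌋ − ⌊148/7⌋ + ⌊148/10⌋ + ⌊148/14⌋ + ⌊148/35⌋ − ⌊148/70⌋ = 50.

50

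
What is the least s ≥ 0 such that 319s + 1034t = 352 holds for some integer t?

40

Euclid: 1034 = 3·319 + 77; 319 = 4·77 + 11; 77 = 7·11 + 0 → gcd = 11; 352 = 11·32.
Back-substitution yields 319·(13) + 1034·(-4) = 11, so one solution is s = 13·32 = 416, t = -4·32 = -128.
Solutions in s differ by 1034/11 = 94; the one in [0, 94) is 416 mod 94 = 40.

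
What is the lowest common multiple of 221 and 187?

2431

gcd first: 221 = 1·187 + 34; 187 = 5·34 + 17; 34 = 2·17 + 0 → gcd = 17
lcm = 221·187/gcd = 41327/17 = 2431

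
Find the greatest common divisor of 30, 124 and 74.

30 = 2 · 3 · 5; 124 = 2² · 31; 74 = 2 · 37
gcd takes min exponent of each prime: 2 = 2

2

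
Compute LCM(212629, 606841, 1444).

1429717396

212629 = 19³ · 31; 606841 = 19² · 41²; 1444 = 2² · 19²
lcm takes max exponent of each prime: 2² · 19³ · 31 · 41² = 1429717396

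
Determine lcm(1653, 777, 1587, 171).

679437549

1653 = 3 · 19 · 29; 777 = 3 · 7 · 37; 1587 = 3 · 23²; 171 = 3² · 19
lcm takes max exponent of each prime: 3² · 7 · 19 · 23² · 29 · 37 = 679437549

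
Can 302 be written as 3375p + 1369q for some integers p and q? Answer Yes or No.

Yes

gcd(3375, 1369): 3375 = 2·1369 + 637; 1369 = 2·637 + 95; 637 = 6·95 + 67; 95 = 1·67 + 28; 67 = 2·28 + 11; 28 = 2·11 + 6; 11 = 1·6 + 5; 6 = 1·5 + 1; 5 = 5·1 + 0 → 1
1 divides 302, so a solution exists.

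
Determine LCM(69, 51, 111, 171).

2473857

69 = 3 · 23; 51 = 3 · 17; 111 = 3 · 37; 171 = 3² · 19
lcm takes max exponent of each prime: 3² · 17 · 19 · 23 · 37 = 2473857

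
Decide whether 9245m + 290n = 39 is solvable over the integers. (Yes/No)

By Bézout, 9245m + 290n = 39 has integer solutions iff gcd(9245, 290) | 39.
Euclid: 9245 = 31·290 + 255; 290 = 1·255 + 35; 255 = 7·35 + 10; 35 = 3·10 + 5; 10 = 2·5 + 0. gcd = 5; 39 mod 5 = 4. No.

No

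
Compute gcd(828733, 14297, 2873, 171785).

gcd(828733, 14297): 828733 = 57·14297 + 13804; 14297 = 1·13804 + 493; 13804 = 28·493 + 0 → 493
gcd(493, 2873): 2873 = 5·493 + 408; 493 = 1·408 + 85; 408 = 4·85 + 68; 85 = 1·68 + 17; 68 = 4·17 + 0 → 17
gcd(17, 171785): 171785 = 10105·17 + 0 → 17

17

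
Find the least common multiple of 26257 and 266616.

26257 = 7 · 11² · 31; 266616 = 2³ · 3² · 7 · 23²
max exponents: 2³ · 3² · 7 · 11² · 23² · 31 = 1000076616

1000076616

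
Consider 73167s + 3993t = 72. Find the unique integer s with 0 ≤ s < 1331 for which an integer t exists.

1189

gcd(73167, 3993) = 3 (Euclid: 73167 = 18·3993 + 1293; 3993 = 3·1293 + 114; 1293 = 11·114 + 39; 114 = 2·39 + 36; 39 = 1·36 + 3; 36 = 12·3 + 0), and 3 | 72.
Extended Euclid: 73167·(105) + 3993·(-1924) = 3. Scale by 24: s₀ = 2520.
General solution s = s₀ + 1331k; reducing mod 1331 gives s = 1189 (and t = -21787).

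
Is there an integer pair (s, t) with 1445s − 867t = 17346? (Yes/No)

gcd(1445, 867): 1445 = 1·867 + 578; 867 = 1·578 + 289; 578 = 2·289 + 0 → 289
289 does not divide 17346, so a solution does not exist.

No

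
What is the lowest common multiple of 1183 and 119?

1183 = 7 · 13²; 119 = 7 · 17
max exponents: 7 · 13² · 17 = 20111

20111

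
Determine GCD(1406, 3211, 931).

19

1406 = 2 · 19 · 37; 3211 = 13² · 19; 931 = 7² · 19
gcd takes min exponent of each prime: 19 = 19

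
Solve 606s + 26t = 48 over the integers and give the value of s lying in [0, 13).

Euclid: 606 = 23·26 + 8; 26 = 3·8 + 2; 8 = 4·2 + 0 → gcd = 2; 48 = 2·24.
Back-substitution yields 606·(-3) + 26·(70) = 2, so one solution is s = -3·24 = -72, t = 70·24 = 1680.
Solutions in s differ by 26/2 = 13; the one in [0, 13) is -72 mod 13 = 6.

6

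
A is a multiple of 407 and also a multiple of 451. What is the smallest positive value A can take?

16687

gcd first: 451 = 1·407 + 44; 407 = 9·44 + 11; 44 = 4·11 + 0 → gcd = 11
lcm = 407·451/gcd = 183557/11 = 16687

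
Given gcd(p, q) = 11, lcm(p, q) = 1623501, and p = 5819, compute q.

3069

p·q = gcd·lcm = 11·1623501 = 17858511, so q = 17858511/5819 = 3069.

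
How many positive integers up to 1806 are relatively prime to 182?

182 = 2·7·13. Inclusion–exclusion on these primes:
1806 − ⌊1806/2⌋ − ⌊1806/7⌋ − ⌊1806/13⌋ + ⌊1806/14⌋ + ⌊1806/26⌋ + ⌊1806/91⌋ − ⌊1806/182⌋ = 715

715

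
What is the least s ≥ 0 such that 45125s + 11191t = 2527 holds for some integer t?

gcd(45125, 11191) = 361 (Euclid: 45125 = 4·11191 + 361; 11191 = 31·361 + 0), and 361 | 2527.
Extended Euclid: 45125·(1) + 11191·(-4) = 361. Scale by 7: s₀ = 7.
General solution s = s₀ + 31k; reducing mod 31 gives s = 7 (and t = -28).

7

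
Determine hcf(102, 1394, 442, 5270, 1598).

102 = 2 · 3 · 17; 1394 = 2 · 17 · 41; 442 = 2 · 13 · 17; 5270 = 2 · 5 · 17 · 31; 1598 = 2 · 17 · 47
gcd takes min exponent of each prime: 2 · 17 = 34

34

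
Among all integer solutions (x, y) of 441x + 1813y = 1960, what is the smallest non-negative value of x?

25

Euclid: 1813 = 4·441 + 49; 441 = 9·49 + 0 → gcd = 49; 1960 = 49·40.
Back-substitution yields 441·(-4) + 1813·(1) = 49, so one solution is x = -4·40 = -160, y = 1·40 = 40.
Solutions in x differ by 1813/49 = 37; the one in [0, 37) is -160 mod 37 = 25.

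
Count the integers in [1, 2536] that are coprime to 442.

442 = 2·13·17. Inclusion–exclusion on these primes:
2536 − ⌊2536/2⌋ − ⌊2536/13⌋ − ⌊2536/17⌋ + ⌊2536/26⌋ + ⌊2536/34⌋ + ⌊2536/221⌋ − ⌊2536/442⌋ = 1101

1101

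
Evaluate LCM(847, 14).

gcd first: 847 = 60·14 + 7; 14 = 2·7 + 0 → gcd = 7
lcm = 847·14/gcd = 11858/7 = 1694

1694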